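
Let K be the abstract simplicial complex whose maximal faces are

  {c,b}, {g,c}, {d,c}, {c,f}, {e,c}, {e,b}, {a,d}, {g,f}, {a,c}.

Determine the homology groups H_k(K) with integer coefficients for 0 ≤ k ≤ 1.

Fix the vertex order a < b < c < d < e < f < g and write every simplex with vertices in increasing order. Then dim K = 1 and the simplices of K are:

  0-simplices (7): a, b, c, d, e, f, g
  1-simplices (9): ac, ad, bc, be, cd, ce, cf, cg, fg

so the chain groups are C_0 ≅ Z^7, C_1 ≅ Z^9.

Boundary ∂_1: C_1 → C_0 maps an edge to its endpoints' difference, ∂[p,q] = q − p. For instance
  ∂be = e − b.
The 7×9 boundary matrix has rank 6 and Smith normal form diag(1,1,1,1,1,1).

Computing H_k = (kernel of ∂_k) / (image of ∂_{k+1}):

  H_0: rank C_0 − rank ∂_1 = 7 − 6 = 1, and the invariant factors of ∂_1 are all 1, so H_0 ≅ Z.
  H_1: rank ker ∂_1 − rank ∂_2 = (9 − 6) − 0 = 3, and there is no ∂_2, so H_1 ≅ Z^3.

H_0 ≅ Z,  H_1 ≅ Z^3.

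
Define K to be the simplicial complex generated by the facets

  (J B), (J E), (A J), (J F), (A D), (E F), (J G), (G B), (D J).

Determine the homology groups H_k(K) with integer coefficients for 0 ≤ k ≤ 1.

Take the total order A < B < D < E < F < G < J on the vertex set. Then K (dimension 1) consists of the simplices:

  0-simplices (7): A, B, D, E, F, G, J
  1-simplices (9): AD, AJ, BG, BJ, DJ, EF, EJ, FJ, GJ

Hence C_0 ≅ Z^7, C_1 ≅ Z^9.

The boundary map ∂_1: C_1 → C_0 sends each edge [p,q] (with p < q) to q − p.
The resulting 7×9 matrix has rank 6, and its Smith normal form has invariant factors (1,1,1,1,1,1).

Computing H_k = (kernel of ∂_k) / (image of ∂_{k+1}):

  H_0: rank C_0 − rank ∂_1 = 7 − 6 = 1, and the invariant factors of ∂_1 are all 1, so H_0 = Z.
  H_1: rank ker ∂_1 − rank ∂_2 = (9 − 6) − 0 = 3, and there is no ∂_2, so H_1 = Z^3.

H_0 ≅ Z,  H_1 ≅ Z^3.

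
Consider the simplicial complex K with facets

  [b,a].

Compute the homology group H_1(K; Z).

H_1 ≅ 0.

Take the total order a < b on the vertex set. Then K (dimension 1) consists of the simplices:

  0-simplices (2): a, b
  1-simplices (1): ab

Hence C_0 ≅ Z^2, C_1 ≅ Z^1.

The boundary map ∂_1: C_1 → C_0 maps an edge to its endpoints' difference, ∂[p,q] = q − p. For instance
  ∂ab = b − a.
As a 2×1 matrix over Z this has rank 1, with invariant factors (1).

Reading off H_k = ker ∂_k / im ∂_{k+1}:

  H_1: rank ker ∂_1 − rank ∂_2 = (1 − 1) − 0 = 0, and there is no ∂_2, so H_1 = 0.

(K is a triangulation of the 1-simplex.)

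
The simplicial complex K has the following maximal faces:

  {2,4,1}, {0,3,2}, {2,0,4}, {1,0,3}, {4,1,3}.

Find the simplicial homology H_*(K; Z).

Fix the vertex order 0 < 1 < 2 < 3 < 4 and write every simplex with vertices in increasing order. Then dim K = 2 and the simplices of K are:

  0-simplices (5): [0], [1], [2], [3], [4]
  1-simplices (10): [0,1], [0,2], [0,3], [0,4], [1,2], [1,3], [1,4], [2,3], [2,4], [3,4]
  2-simplices (5): [0,1,3], [0,2,3], [0,2,4], [1,2,4], [1,3,4]

so the chain groups are C_0 ≅ Z^5, C_1 ≅ Z^10, C_2 ≅ Z^5.

Boundary ∂_1: C_1 → C_0 maps an edge to its endpoints' difference, ∂[p,q] = q − p. For instance
  ∂[2,3] = [3] − [2].
The resulting 5×10 matrix has rank 4, and its Smith normal form has invariant factors (1,1,1,1).

∂_2: C_2 → C_1 acts by ∂[p,q,r] = [q,r] − [p,r] + [p,q]. For instance
  ∂[1,2,4] = [2,4] − [1,4] + [1,2],
  ∂[0,1,3] = [1,3] − [0,3] + [0,1].
This gives a 10×5 integer matrix of rank 5; reducing to Smith normal form yields diagonal entries (1,1,1,1,1).

From H_k ≅ ker(∂_k) / im(∂_{k+1}) we obtain:

  H_0: rank C_0 − rank ∂_1 = 5 − 4 = 1, and the invariant factors of ∂_1 are all 1, so H_0 ≅ Z.
  H_1: rank ker ∂_1 − rank ∂_2 = (10 − 4) − 5 = 1, and the invariant factors of ∂_2 are all 1, so H_1 ≅ Z.
  H_2: rank ker ∂_2 − rank ∂_3 = (5 − 5) − 0 = 0, and there is no ∂_3, so H_2 ≅ 0.

As a check, the Euler characteristic is 5 − 10 + 5 = 0, which agrees with 1 − 1 + 0 = 0.
(K is a triangulation of the Möbius band.)

H_0 = Z,  H_1 = Z,  H_2 = 0.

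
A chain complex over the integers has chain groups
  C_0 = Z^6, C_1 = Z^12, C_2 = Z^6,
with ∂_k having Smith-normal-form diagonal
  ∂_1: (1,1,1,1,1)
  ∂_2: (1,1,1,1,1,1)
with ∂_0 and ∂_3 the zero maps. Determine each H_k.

H_0: b_0 = 6 − 0 − 5 = 1; torsion from ∂_1 factors > 1: none. So H_0 = Z.
H_1: b_1 = 12 − 5 − 6 = 1; torsion from ∂_2 factors > 1: none. So H_1 = Z.
H_2: b_2 = 6 − 6 − 0 = 0; torsion from ∂_3 factors > 1: none. So H_2 = 0.

H_0 = Z,  H_1 = Z,  H_2 = 0.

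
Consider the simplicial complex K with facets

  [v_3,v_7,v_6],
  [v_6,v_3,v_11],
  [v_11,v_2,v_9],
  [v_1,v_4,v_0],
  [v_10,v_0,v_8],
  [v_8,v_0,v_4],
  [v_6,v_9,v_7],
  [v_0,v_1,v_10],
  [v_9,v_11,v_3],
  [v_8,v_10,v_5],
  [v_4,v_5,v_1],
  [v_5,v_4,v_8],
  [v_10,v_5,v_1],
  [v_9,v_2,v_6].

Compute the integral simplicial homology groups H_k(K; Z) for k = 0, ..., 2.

H_0 = Z^2,  H_1 = Z,  H_2 = Z.

Take the total order v_0 < v_1 < v_2 < v_3 < v_4 < v_5 < v_6 < v_7 < v_8 < v_9 < v_10 < v_11 on the vertex set. Then K (dimension 2) consists of the simplices:

  0-simplices (12): [v_0], [v_1], [v_2], [v_3], [v_4], [v_5], [v_6], [v_7], [v_8], [v_9], [v_10], [v_11]
  1-simplices (24): (24 of them)
  2-simplices (14): (14 of them)

so the chain groups are C_0 ≅ Z^12, C_1 ≅ Z^24, C_2 ≅ Z^14.

∂_1: C_1 → C_0 maps an edge to its endpoints' difference, ∂[p,q] = q − p.
The resulting 12×24 matrix has rank 10, and its Smith normal form has invariant factors (1,1,1,1,1,1,1,1,1,1).

∂_2: C_2 → C_1 sends each 2-simplex [p,q,r] to [q,r] − [p,r] + [p,q]. For instance
  ∂[v_1,v_5,v_10] = [v_5,v_10] − [v_1,v_10] + [v_1,v_5],
  ∂[v_3,v_9,v_11] = [v_9,v_11] − [v_3,v_11] + [v_3,v_9].
As a 24×14 matrix over Z this has rank 13, with invariant factors (1,1,1,1,1,1,1,1,1,1,1,1,1).

Now H_k = ker ∂_k / im ∂_{k+1}, so:

  H_0: rank C_0 − rank ∂_1 = 12 − 10 = 2, and the invariant factors of ∂_1 are all 1, so H_0 ≅ Z^2.
  H_1: rank ker ∂_1 − rank ∂_2 = (24 − 10) − 13 = 1, and the invariant factors of ∂_2 are all 1, so H_1 ≅ Z.
  H_2: rank ker ∂_2 − rank ∂_3 = (14 − 13) − 0 = 1, and there is no ∂_3, so H_2 ≅ Z.

(K is a triangulation of the disjoint union of the cylinder S^1 x I and the 2-sphere S^2.)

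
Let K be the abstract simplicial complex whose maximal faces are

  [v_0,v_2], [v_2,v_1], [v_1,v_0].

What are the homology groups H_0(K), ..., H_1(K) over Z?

We work with the vertex ordering v_0 < v_1 < v_2. The simplices of K, each written with vertices in increasing order, are:

  0-simplices (3): [v_0], [v_1], [v_2]
  1-simplices (3): [v_0,v_1], [v_0,v_2], [v_1,v_2]

Hence C_0 ≅ Z^3, C_1 ≅ Z^3.

Boundary ∂_1: C_1 → C_0 sends each edge [p,q] (with p < q) to q − p. For instance
  ∂[v_0,v_1] = [v_1] − [v_0].
This gives a 3×3 integer matrix of rank 2; reducing to Smith normal form yields diagonal entries (1,1).

Now H_k = ker ∂_k / im ∂_{k+1}, so:

  H_0: rank C_0 − rank ∂_1 = 3 − 2 = 1, and the invariant factors of ∂_1 are all 1, so H_0 = Z.
  H_1: rank ker ∂_1 − rank ∂_2 = (3 − 2) − 0 = 1, and there is no ∂_2, so H_1 = Z.

H_0 ≅ Z,  H_1 ≅ Z.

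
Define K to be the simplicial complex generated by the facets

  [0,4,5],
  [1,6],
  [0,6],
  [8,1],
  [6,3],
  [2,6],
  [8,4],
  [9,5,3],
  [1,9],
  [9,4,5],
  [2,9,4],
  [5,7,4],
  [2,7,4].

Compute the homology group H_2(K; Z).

Order the vertices as 0 < 1 < 2 < 3 < 4 < 5 < 6 < 7 < 8 < 9. Listing each simplex with vertices in this order, K has dimension 2 with simplices:

  0-simplices (10): [0], [1], [2], [3], [4], [5], [6], [7], [8], [9]
  1-simplices (19): [0,4], [0,5], [0,6], [1,6], [1,8], [1,9], [2,4], [2,6], [2,7], [2,9], [3,5], [3,6], [3,9], [4,5], [4,7], [4,8], [4,9], [5,7], [5,9]
  2-simplices (6): [0,4,5], [2,4,7], [2,4,9], [3,5,9], [4,5,7], [4,5,9]

so the chain groups are C_0 ≅ Z^10, C_1 ≅ Z^19, C_2 ≅ Z^6.

The boundary map ∂_1: C_1 → C_0 sends each edge [p,q] (with p < q) to q − p. For instance
  ∂[4,8] = [8] − [4].
The resulting 10×19 matrix has rank 9, and its Smith normal form has invariant factors (1,1,1,1,1,1,1,1,1).

∂_2: C_2 → C_1 maps a triangle to the signed sum of its edges. For instance
  ∂[2,4,9] = [4,9] − [2,9] + [2,4],
  ∂[4,5,7] = [5,7] − [4,7] + [4,5].
This gives a 19×6 integer matrix of rank 6; reducing to Smith normal form yields diagonal entries (1,1,1,1,1,1).

Reading off H_k = ker ∂_k / im ∂_{k+1}:

  H_2: rank ker ∂_2 − rank ∂_3 = (6 − 6) − 0 = 0, and there is no ∂_3, so H_2 = 0.

H_2 = 0.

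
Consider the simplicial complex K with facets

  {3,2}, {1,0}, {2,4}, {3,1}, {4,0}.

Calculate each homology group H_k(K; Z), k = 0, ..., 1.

H_0 = Z,  H_1 = Z.

Order the vertices as 0 < 1 < 2 < 3 < 4. Listing each simplex with vertices in this order, K has dimension 1 with simplices:

  0-simplices (5): [0], [1], [2], [3], [4]
  1-simplices (5): [0,1], [0,4], [1,3], [2,3], [2,4]

Hence C_0 ≅ Z^5, C_1 ≅ Z^5.

The boundary map ∂_1: C_1 → C_0 is given by ∂[p,q] = [q] − [p]. For instance
  ∂[1,3] = [3] − [1].
The 5×5 boundary matrix has rank 4 and Smith normal form diag(1,1,1,1).

Reading off H_k = ker ∂_k / im ∂_{k+1}:

  H_0: rank C_0 − rank ∂_1 = 5 − 4 = 1, and the invariant factors of ∂_1 are all 1, so H_0 = Z.
  H_1: rank ker ∂_1 − rank ∂_2 = (5 − 4) − 0 = 1, and there is no ∂_2, so H_1 = Z.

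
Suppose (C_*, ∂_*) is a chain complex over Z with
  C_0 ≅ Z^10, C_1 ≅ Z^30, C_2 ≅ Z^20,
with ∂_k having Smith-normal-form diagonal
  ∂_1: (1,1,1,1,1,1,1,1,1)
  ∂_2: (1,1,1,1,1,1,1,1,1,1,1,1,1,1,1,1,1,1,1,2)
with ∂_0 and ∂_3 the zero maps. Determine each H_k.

H_0: b_0 = 10 − 0 − 9 = 1; torsion from ∂_1 factors > 1: none. So H_0 = Z.
H_1: b_1 = 30 − 9 − 20 = 1; torsion from ∂_2 factors > 1: [2]. So H_1 = Z × Z/2.
H_2: b_2 = 20 − 20 − 0 = 0; torsion from ∂_3 factors > 1: none. So H_2 = 0.

H_0 = Z,  H_1 = Z × Z/2,  H_2 = 0.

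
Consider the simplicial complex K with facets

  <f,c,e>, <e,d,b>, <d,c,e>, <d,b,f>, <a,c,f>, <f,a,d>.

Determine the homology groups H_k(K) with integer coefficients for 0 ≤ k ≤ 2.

We work with the vertex ordering a < b < c < d < e < f. The simplices of K, each written with vertices in increasing order, are:

  0-simplices (6): a, b, c, d, e, f
  1-simplices (12): ac, ad, af, bd, be, bf, cd, ce, cf, de, df, ef
  2-simplices (6): acf, adf, bde, bdf, cde, cef

giving chain groups C_0 ≅ Z^6, C_1 ≅ Z^12, C_2 ≅ Z^6.

Boundary ∂_1: C_1 → C_0 sends each edge [p,q] (with p < q) to q − p.
As a 6×12 matrix over Z this has rank 5, with invariant factors (1,1,1,1,1).

Boundary ∂_2: C_2 → C_1 maps a triangle to the signed sum of its edges. For instance
  ∂bde = de − be + bd,
  ∂adf = df − af + ad.
The 12×6 boundary matrix has rank 6 and Smith normal form diag(1,1,1,1,1,1).

Now H_k = ker ∂_k / im ∂_{k+1}, so:

  H_0: rank C_0 − rank ∂_1 = 6 − 5 = 1, and the invariant factors of ∂_1 are all 1, so H_0 = Z.
  H_1: rank ker ∂_1 − rank ∂_2 = (12 − 5) − 6 = 1, and the invariant factors of ∂_2 are all 1, so H_1 = Z.
  H_2: rank ker ∂_2 − rank ∂_3 = (6 − 6) − 0 = 0, and there is no ∂_3, so H_2 = 0.

As a check, the Euler characteristic is 6 − 12 + 6 = 0, which agrees with 1 − 1 + 0 = 0.

H_0 ≅ Z,  H_1 ≅ Z,  H_2 = 0.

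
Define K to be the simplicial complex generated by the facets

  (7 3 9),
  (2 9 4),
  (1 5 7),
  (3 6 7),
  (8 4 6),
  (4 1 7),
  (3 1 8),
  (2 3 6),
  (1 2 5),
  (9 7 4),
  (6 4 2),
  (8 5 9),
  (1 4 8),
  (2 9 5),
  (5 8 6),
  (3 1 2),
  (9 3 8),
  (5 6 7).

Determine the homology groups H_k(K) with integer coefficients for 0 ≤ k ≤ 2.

Take the total order 1 < 2 < 3 < 4 < 5 < 6 < 7 < 8 < 9 on the vertex set. Then K (dimension 2) consists of the simplices:

  0-simplices (9): [1], [2], [3], [4], [5], [6], [7], [8], [9]
  1-simplices (27): (27 of them)
  2-simplices (18): [1,2,3], [1,2,5], [1,3,8], [1,4,7], [1,4,8], [1,5,7], [2,3,6], [2,4,6], [2,4,9], [2,5,9], [3,6,7], [3,7,9], [3,8,9], [4,6,8], [4,7,9], [5,6,7], [5,6,8], [5,8,9]

so the chain groups are C_0 ≅ Z^9, C_1 ≅ Z^27, C_2 ≅ Z^18.

∂_1: C_1 → C_0 sends each edge [p,q] (with p < q) to q − p. For instance
  ∂[5,6] = [6] − [5].
As a 9×27 matrix over Z this has rank 8, with invariant factors (1,1,1,1,1,1,1,1).

∂_2: C_2 → C_1 maps a triangle to the signed sum of its edges. For instance
  ∂[4,6,8] = [6,8] − [4,8] + [4,6],
  ∂[1,2,3] = [2,3] − [1,3] + [1,2].
This gives a 27×18 integer matrix of rank 17; reducing to Smith normal form yields diagonal entries (1,1,1,1,1,1,1,1,1,1,1,1,1,1,1,1,1).

From H_k ≅ ker(∂_k) / im(∂_{k+1}) we obtain:

  H_0: rank C_0 − rank ∂_1 = 9 − 8 = 1, and the invariant factors of ∂_1 are all 1, so H_0 ≅ Z.
  H_1: rank ker ∂_1 − rank ∂_2 = (27 − 8) − 17 = 2, and the invariant factors of ∂_2 are all 1, so H_1 ≅ Z^2.
  H_2: rank ker ∂_2 − rank ∂_3 = (18 − 17) − 0 = 1, and there is no ∂_3, so H_2 ≅ Z.

H_0 = Z,  H_1 = Z^2,  H_2 = Z.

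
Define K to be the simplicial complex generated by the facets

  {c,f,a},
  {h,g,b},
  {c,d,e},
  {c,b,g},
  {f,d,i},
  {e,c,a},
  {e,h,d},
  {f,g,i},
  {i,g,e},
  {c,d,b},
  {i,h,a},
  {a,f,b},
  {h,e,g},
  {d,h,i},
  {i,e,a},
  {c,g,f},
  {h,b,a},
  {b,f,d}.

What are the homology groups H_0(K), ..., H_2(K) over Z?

H_0 = Z,  H_1 = Z ⊕ Z/2,  H_2 = 0.

K has 9 vertices, 27 edges, 18 triangles.
rank ∂_0 = 0, rank ∂_1 = 8 ⇒ b_0 = 9 − 0 − 8 = 1; all invariant factors of ∂_1 are 1 so no torsion. So H_0 ≅ Z.
rank ∂_1 = 8, rank ∂_2 = 18 ⇒ b_1 = 27 − 8 − 18 = 1; ∂_2 has invariant factor(s) [2] giving torsion. So H_1 ≅ Z ⊕ Z/2.
rank ∂_2 = 18, rank ∂_3 = 0 ⇒ b_2 = 18 − 18 − 0 = 0. So H_2 ≅ 0.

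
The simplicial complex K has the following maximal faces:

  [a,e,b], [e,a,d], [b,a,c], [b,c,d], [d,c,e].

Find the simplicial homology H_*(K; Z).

H_0 = Z,  H_1 = Z,  H_2 = 0.

K has 5 vertices, 10 edges, 5 triangles.
rank ∂_0 = 0, rank ∂_1 = 4 ⇒ b_0 = 5 − 0 − 4 = 1; all invariant factors of ∂_1 are 1 so no torsion. So H_0 ≅ Z.
rank ∂_1 = 4, rank ∂_2 = 5 ⇒ b_1 = 10 − 4 − 5 = 1; all invariant factors of ∂_2 are 1 so no torsion. So H_1 ≅ Z.
rank ∂_2 = 5, rank ∂_3 = 0 ⇒ b_2 = 5 − 5 − 0 = 0. So H_2 ≅ 0.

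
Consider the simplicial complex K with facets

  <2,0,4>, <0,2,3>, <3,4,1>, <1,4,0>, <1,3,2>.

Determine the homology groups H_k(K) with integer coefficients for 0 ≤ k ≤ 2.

H_0 ≅ Z,  H_1 ≅ Z,  H_2 = 0.

Order the vertices as 0 < 1 < 2 < 3 < 4. Listing each simplex with vertices in this order, K has dimension 2 with simplices:

  0-simplices (5): [0], [1], [2], [3], [4]
  1-simplices (10): [0,1], [0,2], [0,3], [0,4], [1,2], [1,3], [1,4], [2,3], [2,4], [3,4]
  2-simplices (5): [0,1,4], [0,2,3], [0,2,4], [1,2,3], [1,3,4]

so the chain groups are C_0 ≅ Z^5, C_1 ≅ Z^10, C_2 ≅ Z^5.

The boundary map ∂_1: C_1 → C_0 is given by ∂[p,q] = [q] − [p].
The resulting 5×10 matrix has rank 4, and its Smith normal form has invariant factors (1,1,1,1).

Boundary ∂_2: C_2 → C_1 acts by ∂[p,q,r] = [q,r] − [p,r] + [p,q]. For instance
  ∂[1,3,4] = [3,4] − [1,4] + [1,3],
  ∂[0,2,3] = [2,3] − [0,3] + [0,2].
The resulting 10×5 matrix has rank 5, and its Smith normal form has invariant factors (1,1,1,1,1).

Now H_k = ker ∂_k / im ∂_{k+1}, so:

  H_0: rank C_0 − rank ∂_1 = 5 − 4 = 1, and the invariant factors of ∂_1 are all 1, so H_0 = Z.
  H_1: rank ker ∂_1 − rank ∂_2 = (10 − 4) − 5 = 1, and the invariant factors of ∂_2 are all 1, so H_1 = Z.
  H_2: rank ker ∂_2 − rank ∂_3 = (5 − 5) − 0 = 0, and there is no ∂_3, so H_2 = 0.

As a check, the Euler characteristic is 5 − 10 + 5 = 0, which agrees with 1 − 1 + 0 = 0.
(K is a triangulation of the Möbius band.)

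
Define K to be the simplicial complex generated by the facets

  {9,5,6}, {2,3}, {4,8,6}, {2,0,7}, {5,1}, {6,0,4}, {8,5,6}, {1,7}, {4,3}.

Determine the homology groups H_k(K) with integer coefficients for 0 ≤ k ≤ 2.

H_0 ≅ Z,  H_1 ≅ Z^2,  H_2 = 0.

Order the vertices as 0 < 1 < 2 < 3 < 4 < 5 < 6 < 7 < 8 < 9. Listing each simplex with vertices in this order, K has dimension 2 with simplices:

  0-simplices (10): [0], [1], [2], [3], [4], [5], [6], [7], [8], [9]
  1-simplices (16): [0,2], [0,4], [0,6], [0,7], [1,5], [1,7], [2,3], [2,7], [3,4], [4,6], [4,8], [5,6], [5,8], [5,9], [6,8], [6,9]
  2-simplices (5): [0,2,7], [0,4,6], [4,6,8], [5,6,8], [5,6,9]

so the chain groups are C_0 ≅ Z^10, C_1 ≅ Z^16, C_2 ≅ Z^5.

∂_1: C_1 → C_0 sends each edge [p,q] (with p < q) to q − p. For instance
  ∂[1,5] = [5] − [1].
This gives a 10×16 integer matrix of rank 9; reducing to Smith normal form yields diagonal entries (1,1,1,1,1,1,1,1,1).

∂_2: C_2 → C_1 acts by ∂[p,q,r] = [q,r] − [p,r] + [p,q]. For instance
  ∂[0,2,7] = [2,7] − [0,7] + [0,2],
  ∂[5,6,9] = [6,9] − [5,9] + [5,6].
The resulting 16×5 matrix has rank 5, and its Smith normal form has invariant factors (1,1,1,1,1).

From H_k ≅ ker(∂_k) / im(∂_{k+1}) we obtain:

  H_0: rank C_0 − rank ∂_1 = 10 − 9 = 1, and the invariant factors of ∂_1 are all 1, so H_0 ≅ Z.
  H_1: rank ker ∂_1 − rank ∂_2 = (16 − 9) − 5 = 2, and the invariant factors of ∂_2 are all 1, so H_1 ≅ Z^2.
  H_2: rank ker ∂_2 − rank ∂_3 = (5 − 5) − 0 = 0, and there is no ∂_3, so H_2 ≅ 0.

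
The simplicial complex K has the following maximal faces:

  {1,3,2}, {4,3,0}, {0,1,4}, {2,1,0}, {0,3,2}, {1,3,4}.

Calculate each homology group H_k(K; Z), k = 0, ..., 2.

H_0 = Z,  H_1 = 0,  H_2 = Z.

Order the vertices as 0 < 1 < 2 < 3 < 4. Listing each simplex with vertices in this order, K has dimension 2 with simplices:

  0-simplices (5): [0], [1], [2], [3], [4]
  1-simplices (9): [0,1], [0,2], [0,3], [0,4], [1,2], [1,3], [1,4], [2,3], [3,4]
  2-simplices (6): [0,1,2], [0,1,4], [0,2,3], [0,3,4], [1,2,3], [1,3,4]

so the chain groups are C_0 ≅ Z^5, C_1 ≅ Z^9, C_2 ≅ Z^6.

The boundary map ∂_1: C_1 → C_0 is given by ∂[p,q] = [q] − [p]. For instance
  ∂[0,1] = [1] − [0].
This gives a 5×9 integer matrix of rank 4; reducing to Smith normal form yields diagonal entries (1,1,1,1).

Boundary ∂_2: C_2 → C_1 sends each 2-simplex [p,q,r] to [q,r] − [p,r] + [p,q]. For instance
  ∂[1,3,4] = [3,4] − [1,4] + [1,3],
  ∂[0,1,2] = [1,2] − [0,2] + [0,1].
This gives a 9×6 integer matrix of rank 5; reducing to Smith normal form yields diagonal entries (1,1,1,1,1).

Reading off H_k = ker ∂_k / im ∂_{k+1}:

  H_0: rank C_0 − rank ∂_1 = 5 − 4 = 1, and the invariant factors of ∂_1 are all 1, so H_0 ≅ Z.
  H_1: rank ker ∂_1 − rank ∂_2 = (9 − 4) − 5 = 0, and the invariant factors of ∂_2 are all 1, so H_1 ≅ 0.
  H_2: rank ker ∂_2 − rank ∂_3 = (6 − 5) − 0 = 1, and there is no ∂_3, so H_2 ≅ Z.

As a check, the Euler characteristic is 5 − 9 + 6 = 2, which agrees with 1 − 0 + 1 = 2.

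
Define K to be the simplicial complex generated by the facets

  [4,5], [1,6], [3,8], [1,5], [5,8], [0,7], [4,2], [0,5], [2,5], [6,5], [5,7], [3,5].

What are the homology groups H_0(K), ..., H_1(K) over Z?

Fix the vertex order 0 < 1 < 2 < 3 < 4 < 5 < 6 < 7 < 8 and write every simplex with vertices in increasing order. Then dim K = 1 and the simplices of K are:

  0-simplices (9): [0], [1], [2], [3], [4], [5], [6], [7], [8]
  1-simplices (12): [0,5], [0,7], [1,5], [1,6], [2,4], [2,5], [3,5], [3,8], [4,5], [5,6], [5,7], [5,8]

giving chain groups C_0 ≅ Z^9, C_1 ≅ Z^12.

The boundary map ∂_1: C_1 → C_0 maps an edge to its endpoints' difference, ∂[p,q] = q − p.
The resulting 9×12 matrix has rank 8, and its Smith normal form has invariant factors (1,1,1,1,1,1,1,1).

From H_k ≅ ker(∂_k) / im(∂_{k+1}) we obtain:

  H_0: rank C_0 − rank ∂_1 = 9 − 8 = 1, and the invariant factors of ∂_1 are all 1, so H_0 ≅ Z.
  H_1: rank ker ∂_1 − rank ∂_2 = (12 − 8) − 0 = 4, and there is no ∂_2, so H_1 ≅ Z^4.

As a check, the Euler characteristic is 9 − 12 = -3, which agrees with 1 − 4 = -3.

H_0 ≅ Z,  H_1 ≅ Z^4.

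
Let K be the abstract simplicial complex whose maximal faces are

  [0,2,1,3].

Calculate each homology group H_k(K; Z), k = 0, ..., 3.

Order the vertices as 0 < 1 < 2 < 3. Listing each simplex with vertices in this order, K has dimension 3 with simplices:

  0-simplices (4): [0], [1], [2], [3]
  1-simplices (6): [0,1], [0,2], [0,3], [1,2], [1,3], [2,3]
  2-simplices (4): [0,1,2], [0,1,3], [0,2,3], [1,2,3]
  3-simplices (1): [0,1,2,3]

Hence C_0 ≅ Z^4, C_1 ≅ Z^6, C_2 ≅ Z^4, C_3 ≅ Z^1.

The boundary map ∂_1: C_1 → C_0 is given by ∂[p,q] = [q] − [p]. For instance
  ∂[0,2] = [2] − [0].
The 4×6 boundary matrix has rank 3 and Smith normal form diag(1,1,1).

∂_2: C_2 → C_1 maps a triangle to the signed sum of its edges. For instance
  ∂[1,2,3] = [2,3] − [1,3] + [1,2],
  ∂[0,1,2] = [1,2] − [0,2] + [0,1].
As a 6×4 matrix over Z this has rank 3, with invariant factors (1,1,1).

The boundary map ∂_3: C_3 → C_2 sends each 3-simplex σ to the alternating sum Σ_i (−1)^i (σ with its i-th vertex removed). For instance
  ∂[0,1,2,3] = [1,2,3] − [0,2,3] + [0,1,3] − [0,1,2].
The resulting 4×1 matrix has rank 1, and its Smith normal form has invariant factors (1).

From H_k ≅ ker(∂_k) / im(∂_{k+1}) we obtain:

  H_0: rank C_0 − rank ∂_1 = 4 − 3 = 1, and the invariant factors of ∂_1 are all 1, so H_0 ≅ Z.
  H_1: rank ker ∂_1 − rank ∂_2 = (6 − 3) − 3 = 0, and the invariant factors of ∂_2 are all 1, so H_1 ≅ 0.
  H_2: rank ker ∂_2 − rank ∂_3 = (4 − 3) − 1 = 0, and the invariant factors of ∂_3 are all 1, so H_2 ≅ 0.
  H_3: rank ker ∂_3 − rank ∂_4 = (1 − 1) − 0 = 0, and there is no ∂_4, so H_3 ≅ 0.

H_0 ≅ Z,  H_1 = 0,  H_2 = 0,  H_3 = 0.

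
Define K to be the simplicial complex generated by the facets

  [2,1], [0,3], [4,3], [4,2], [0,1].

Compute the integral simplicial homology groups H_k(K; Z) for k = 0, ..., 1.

Order the vertices as 0 < 1 < 2 < 3 < 4. Listing each simplex with vertices in this order, K has dimension 1 with simplices:

  0-simplices (5): [0], [1], [2], [3], [4]
  1-simplices (5): [0,1], [0,3], [1,2], [2,4], [3,4]

so the chain groups are C_0 ≅ Z^5, C_1 ≅ Z^5.

∂_1: C_1 → C_0 is given by ∂[p,q] = [q] − [p].
The 5×5 boundary matrix has rank 4 and Smith normal form diag(1,1,1,1).

From H_k ≅ ker(∂_k) / im(∂_{k+1}) we obtain:

  H_0: rank C_0 − rank ∂_1 = 5 − 4 = 1, and the invariant factors of ∂_1 are all 1, so H_0 ≅ Z.
  H_1: rank ker ∂_1 − rank ∂_2 = (5 − 4) − 0 = 1, and there is no ∂_2, so H_1 ≅ Z.

H_0 = Z,  H_1 = Z.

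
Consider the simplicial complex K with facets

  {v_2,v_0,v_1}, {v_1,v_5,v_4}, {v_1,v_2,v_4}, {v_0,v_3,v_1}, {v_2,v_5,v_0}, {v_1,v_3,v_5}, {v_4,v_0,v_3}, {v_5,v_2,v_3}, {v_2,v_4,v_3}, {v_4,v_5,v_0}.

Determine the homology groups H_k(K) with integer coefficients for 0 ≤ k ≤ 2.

Fix the vertex order v_0 < v_1 < v_2 < v_3 < v_4 < v_5 and write every simplex with vertices in increasing order. Then dim K = 2 and the simplices of K are:

  0-simplices (6): [v_0], [v_1], [v_2], [v_3], [v_4], [v_5]
  1-simplices (15): (15 of them)
  2-simplices (10): [v_0,v_1,v_2], [v_0,v_1,v_3], [v_0,v_2,v_5], [v_0,v_3,v_4], [v_0,v_4,v_5], [v_1,v_2,v_4], [v_1,v_3,v_5], [v_1,v_4,v_5], [v_2,v_3,v_4], [v_2,v_3,v_5]

so the chain groups are C_0 ≅ Z^6, C_1 ≅ Z^15, C_2 ≅ Z^10.

The boundary map ∂_1: C_1 → C_0 is given by ∂[p,q] = [q] − [p].
This gives a 6×15 integer matrix of rank 5; reducing to Smith normal form yields diagonal entries (1,1,1,1,1).

The boundary map ∂_2: C_2 → C_1 acts by ∂[p,q,r] = [q,r] − [p,r] + [p,q]. For instance
  ∂[v_2,v_3,v_4] = [v_3,v_4] − [v_2,v_4] + [v_2,v_3],
  ∂[v_0,v_1,v_3] = [v_1,v_3] − [v_0,v_3] + [v_0,v_1].
As a 15×10 matrix over Z this has rank 10, with invariant factors (1,1,1,1,1,1,1,1,1,2).

Now H_k = ker ∂_k / im ∂_{k+1}, so:

  H_0: rank C_0 − rank ∂_1 = 6 − 5 = 1, and the invariant factors of ∂_1 are all 1, so H_0 = Z.
  H_1: rank ker ∂_1 − rank ∂_2 = (15 − 5) − 10 = 0, and ∂_2 has invariant factor 2 > 1, so H_1 = Z/2Z.
  H_2: rank ker ∂_2 − rank ∂_3 = (10 − 10) − 0 = 0, and there is no ∂_3, so H_2 = 0.

As a check, the Euler characteristic is 6 − 15 + 10 = 1, which agrees with 1 − 0 + 0 = 1.

H_0 = Z,  H_1 = Z/2Z,  H_2 = 0.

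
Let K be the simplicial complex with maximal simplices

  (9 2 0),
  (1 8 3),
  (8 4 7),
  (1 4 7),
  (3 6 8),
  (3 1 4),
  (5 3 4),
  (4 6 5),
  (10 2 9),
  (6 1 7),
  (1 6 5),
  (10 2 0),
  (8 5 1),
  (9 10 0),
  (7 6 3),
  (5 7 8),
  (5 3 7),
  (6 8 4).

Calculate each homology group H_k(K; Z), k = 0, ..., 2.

K has 11 vertices, 27 edges, 18 triangles.
rank ∂_0 = 0, rank ∂_1 = 9 ⇒ b_0 = 11 − 0 − 9 = 2; all invariant factors of ∂_1 are 1 so no torsion. So H_0 = Z^2.
rank ∂_1 = 9, rank ∂_2 = 16 ⇒ b_1 = 27 − 9 − 16 = 2; all invariant factors of ∂_2 are 1 so no torsion. So H_1 = Z^2.
rank ∂_2 = 16, rank ∂_3 = 0 ⇒ b_2 = 18 − 16 − 0 = 2. So H_2 = Z^2.

H_0 ≅ Z^2,  H_1 ≅ Z^2,  H_2 ≅ Z^2.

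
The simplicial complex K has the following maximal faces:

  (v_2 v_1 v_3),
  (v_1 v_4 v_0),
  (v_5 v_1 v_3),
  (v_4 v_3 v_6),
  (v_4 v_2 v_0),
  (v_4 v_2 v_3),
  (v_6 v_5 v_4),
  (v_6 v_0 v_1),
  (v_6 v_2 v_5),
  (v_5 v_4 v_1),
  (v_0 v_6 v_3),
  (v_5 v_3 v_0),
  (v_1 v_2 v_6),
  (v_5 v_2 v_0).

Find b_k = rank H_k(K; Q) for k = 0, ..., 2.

b_0 = 1, b_1 = 2, b_2 = 1.

Fix the vertex order v_0 < v_1 < v_2 < v_3 < v_4 < v_5 < v_6 and write every simplex with vertices in increasing order. Then dim K = 2 and the simplices of K are:

  0-simplices (7): [v_0], [v_1], [v_2], [v_3], [v_4], [v_5], [v_6]
  1-simplices (21): (21 of them)
  2-simplices (14): (14 of them)

so the chain groups are C_0 ≅ Z^7, C_1 ≅ Z^21, C_2 ≅ Z^14.

∂_1: C_1 → C_0 sends each edge [p,q] (with p < q) to q − p. For instance
  ∂[v_2,v_6] = [v_6] − [v_2].
The resulting 7×21 matrix has rank 6, and its Smith normal form has invariant factors (1,1,1,1,1,1).

Boundary ∂_2: C_2 → C_1 acts by ∂[p,q,r] = [q,r] − [p,r] + [p,q]. For instance
  ∂[v_1,v_3,v_5] = [v_3,v_5] − [v_1,v_5] + [v_1,v_3],
  ∂[v_2,v_5,v_6] = [v_5,v_6] − [v_2,v_6] + [v_2,v_5].
The resulting 21×14 matrix has rank 13, and its Smith normal form has invariant factors (1,1,1,1,1,1,1,1,1,1,1,1,1).

Computing H_k = (kernel of ∂_k) / (image of ∂_{k+1}):

  H_0: rank C_0 − rank ∂_1 = 7 − 6 = 1, and the invariant factors of ∂_1 are all 1, so H_0 ≅ Z.
  H_1: rank ker ∂_1 − rank ∂_2 = (21 − 6) − 13 = 2, and the invariant factors of ∂_2 are all 1, so H_1 ≅ Z^2.
  H_2: rank ker ∂_2 − rank ∂_3 = (14 − 13) − 0 = 1, and there is no ∂_3, so H_2 ≅ Z.

As a check, the Euler characteristic is 7 − 21 + 14 = 0, which agrees with 1 − 2 + 1 = 0.

Hence the Betti numbers are b_0 = 1, b_1 = 2, b_2 = 1.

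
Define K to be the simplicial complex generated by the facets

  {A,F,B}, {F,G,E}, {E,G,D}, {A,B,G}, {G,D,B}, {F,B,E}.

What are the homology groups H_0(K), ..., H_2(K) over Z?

K has 6 vertices, 12 edges, 6 triangles.
rank ∂_0 = 0, rank ∂_1 = 5 ⇒ b_0 = 6 − 0 − 5 = 1; all invariant factors of ∂_1 are 1 so no torsion. So H_0 ≅ Z.
rank ∂_1 = 5, rank ∂_2 = 6 ⇒ b_1 = 12 − 5 − 6 = 1; all invariant factors of ∂_2 are 1 so no torsion. So H_1 ≅ Z.
rank ∂_2 = 6, rank ∂_3 = 0 ⇒ b_2 = 6 − 6 − 0 = 0. So H_2 ≅ 0.

H_0 ≅ Z,  H_1 ≅ Z,  H_2 = 0.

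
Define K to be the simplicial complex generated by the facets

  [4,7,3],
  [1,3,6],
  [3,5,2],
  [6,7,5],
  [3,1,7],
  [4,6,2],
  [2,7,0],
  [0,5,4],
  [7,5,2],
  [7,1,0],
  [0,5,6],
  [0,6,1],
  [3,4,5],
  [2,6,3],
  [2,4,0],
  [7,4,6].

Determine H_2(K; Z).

K has 8 vertices, 24 edges, 16 triangles.
rank ∂_2 = 15, rank ∂_3 = 0 ⇒ b_2 = 16 − 15 − 0 = 1. So H_2 ≅ Z.

H_2 = Z.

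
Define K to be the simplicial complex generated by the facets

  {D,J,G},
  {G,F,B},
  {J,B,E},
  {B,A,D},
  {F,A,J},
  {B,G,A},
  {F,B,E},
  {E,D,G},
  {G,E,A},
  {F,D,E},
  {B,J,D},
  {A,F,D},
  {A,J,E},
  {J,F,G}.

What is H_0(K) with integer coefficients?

H_0 = Z.

We work with the vertex ordering A < B < D < E < F < G < J. The simplices of K, each written with vertices in increasing order, are:

  0-simplices (7): A, B, D, E, F, G, J
  1-simplices (21): AB, AD, AE, AF, AG, AJ, BD, BE, BF, BG, BJ, DE, DF, DG, DJ, EF, EG, EJ, FG, FJ, GJ
  2-simplices (14): ABD, ABG, ADF, AEG, AEJ, AFJ, BDJ, BEF, BEJ, BFG, DEF, DEG, DGJ, FGJ

giving chain groups C_0 ≅ Z^7, C_1 ≅ Z^21, C_2 ≅ Z^14.

The boundary map ∂_1: C_1 → C_0 is given by ∂[p,q] = [q] − [p].
This gives a 7×21 integer matrix of rank 6; reducing to Smith normal form yields diagonal entries (1,1,1,1,1,1).

The boundary map ∂_2: C_2 → C_1 acts by ∂[p,q,r] = [q,r] − [p,r] + [p,q]. For instance
  ∂BDJ = DJ − BJ + BD,
  ∂AFJ = FJ − AJ + AF.
This gives a 21×14 integer matrix of rank 13; reducing to Smith normal form yields diagonal entries (1,1,1,1,1,1,1,1,1,1,1,1,1).

From H_k ≅ ker(∂_k) / im(∂_{k+1}) we obtain:

  H_0: rank C_0 − rank ∂_1 = 7 − 6 = 1, and the invariant factors of ∂_1 are all 1, so H_0 = Z.

(K is a triangulation of the torus T^2.)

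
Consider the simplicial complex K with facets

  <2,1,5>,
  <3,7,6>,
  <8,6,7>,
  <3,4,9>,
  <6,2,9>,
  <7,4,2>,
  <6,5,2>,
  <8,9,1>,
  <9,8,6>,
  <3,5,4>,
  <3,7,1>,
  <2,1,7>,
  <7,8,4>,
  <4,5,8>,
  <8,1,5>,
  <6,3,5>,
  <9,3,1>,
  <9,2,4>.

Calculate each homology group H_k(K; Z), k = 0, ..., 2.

H_0 ≅ Z,  H_1 ≅ Z^2,  H_2 ≅ Z.

We work with the vertex ordering 1 < 2 < 3 < 4 < 5 < 6 < 7 < 8 < 9. The simplices of K, each written with vertices in increasing order, are:

  0-simplices (9): [1], [2], [3], [4], [5], [6], [7], [8], [9]
  1-simplices (27): (27 of them)
  2-simplices (18): [1,2,5], [1,2,7], [1,3,7], [1,3,9], [1,5,8], [1,8,9], [2,4,7], [2,4,9], [2,5,6], [2,6,9], [3,4,5], [3,4,9], [3,5,6], [3,6,7], [4,5,8], [4,7,8], [6,7,8], [6,8,9]

Hence C_0 ≅ Z^9, C_1 ≅ Z^27, C_2 ≅ Z^18.

∂_1: C_1 → C_0 is given by ∂[p,q] = [q] − [p]. For instance
  ∂[1,5] = [5] − [1].
The 9×27 boundary matrix has rank 8 and Smith normal form diag(1,1,1,1,1,1,1,1).

Boundary ∂_2: C_2 → C_1 acts by ∂[p,q,r] = [q,r] − [p,r] + [p,q]. For instance
  ∂[3,6,7] = [6,7] − [3,7] + [3,6],
  ∂[3,4,5] = [4,5] − [3,5] + [3,4].
As a 27×18 matrix over Z this has rank 17, with invariant factors (1,1,1,1,1,1,1,1,1,1,1,1,1,1,1,1,1).

From H_k ≅ ker(∂_k) / im(∂_{k+1}) we obtain:

  H_0: rank C_0 − rank ∂_1 = 9 − 8 = 1, and the invariant factors of ∂_1 are all 1, so H_0 = Z.
  H_1: rank ker ∂_1 − rank ∂_2 = (27 − 8) − 17 = 2, and the invariant factors of ∂_2 are all 1, so H_1 = Z^2.
  H_2: rank ker ∂_2 − rank ∂_3 = (18 − 17) − 0 = 1, and there is no ∂_3, so H_2 = Z.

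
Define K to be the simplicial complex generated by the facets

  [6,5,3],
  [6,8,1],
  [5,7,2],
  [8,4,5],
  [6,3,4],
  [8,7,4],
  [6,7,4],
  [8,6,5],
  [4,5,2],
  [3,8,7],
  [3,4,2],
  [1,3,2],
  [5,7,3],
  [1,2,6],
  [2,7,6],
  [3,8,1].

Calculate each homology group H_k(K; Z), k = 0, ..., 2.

H_0 = Z,  H_1 = Z^2,  H_2 = Z.

Take the total order 1 < 2 < 3 < 4 < 5 < 6 < 7 < 8 on the vertex set. Then K (dimension 2) consists of the simplices:

  0-simplices (8): [1], [2], [3], [4], [5], [6], [7], [8]
  1-simplices (24): (24 of them)
  2-simplices (16): [1,2,3], [1,2,6], [1,3,8], [1,6,8], [2,3,4], [2,4,5], [2,5,7], [2,6,7], [3,4,6], [3,5,6], [3,5,7], [3,7,8], [4,5,8], [4,6,7], [4,7,8], [5,6,8]

Hence C_0 ≅ Z^8, C_1 ≅ Z^24, C_2 ≅ Z^16.

Boundary ∂_1: C_1 → C_0 sends each edge [p,q] (with p < q) to q − p. For instance
  ∂[2,6] = [6] − [2].
This gives a 8×24 integer matrix of rank 7; reducing to Smith normal form yields diagonal entries (1,1,1,1,1,1,1).

Boundary ∂_2: C_2 → C_1 sends each 2-simplex [p,q,r] to [q,r] − [p,r] + [p,q]. For instance
  ∂[2,4,5] = [4,5] − [2,5] + [2,4],
  ∂[1,2,6] = [2,6] − [1,6] + [1,2].
The resulting 24×16 matrix has rank 15, and its Smith normal form has invariant factors (1,1,1,1,1,1,1,1,1,1,1,1,1,1,1).

Computing H_k = (kernel of ∂_k) / (image of ∂_{k+1}):

  H_0: rank C_0 − rank ∂_1 = 8 − 7 = 1, and the invariant factors of ∂_1 are all 1, so H_0 = Z.
  H_1: rank ker ∂_1 − rank ∂_2 = (24 − 7) − 15 = 2, and the invariant factors of ∂_2 are all 1, so H_1 = Z^2.
  H_2: rank ker ∂_2 − rank ∂_3 = (16 − 15) − 0 = 1, and there is no ∂_3, so H_2 = Z.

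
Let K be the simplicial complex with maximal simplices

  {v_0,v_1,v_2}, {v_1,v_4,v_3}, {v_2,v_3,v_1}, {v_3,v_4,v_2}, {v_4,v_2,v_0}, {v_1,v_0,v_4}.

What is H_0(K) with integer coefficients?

Take the total order v_0 < v_1 < v_2 < v_3 < v_4 on the vertex set. Then K (dimension 2) consists of the simplices:

  0-simplices (5): [v_0], [v_1], [v_2], [v_3], [v_4]
  1-simplices (9): [v_0,v_1], [v_0,v_2], [v_0,v_4], [v_1,v_2], [v_1,v_3], [v_1,v_4], [v_2,v_3], [v_2,v_4], [v_3,v_4]
  2-simplices (6): [v_0,v_1,v_2], [v_0,v_1,v_4], [v_0,v_2,v_4], [v_1,v_2,v_3], [v_1,v_3,v_4], [v_2,v_3,v_4]

Hence C_0 ≅ Z^5, C_1 ≅ Z^9, C_2 ≅ Z^6.

Boundary ∂_1: C_1 → C_0 sends each edge [p,q] (with p < q) to q − p. For instance
  ∂[v_0,v_2] = [v_2] − [v_0].
The 5×9 boundary matrix has rank 4 and Smith normal form diag(1,1,1,1).

Boundary ∂_2: C_2 → C_1 maps a triangle to the signed sum of its edges. For instance
  ∂[v_0,v_1,v_2] = [v_1,v_2] − [v_0,v_2] + [v_0,v_1],
  ∂[v_0,v_1,v_4] = [v_1,v_4] − [v_0,v_4] + [v_0,v_1].
As a 9×6 matrix over Z this has rank 5, with invariant factors (1,1,1,1,1).

Now H_k = ker ∂_k / im ∂_{k+1}, so:

  H_0: rank C_0 − rank ∂_1 = 5 − 4 = 1, and the invariant factors of ∂_1 are all 1, so H_0 ≅ Z.

H_0 ≅ Z.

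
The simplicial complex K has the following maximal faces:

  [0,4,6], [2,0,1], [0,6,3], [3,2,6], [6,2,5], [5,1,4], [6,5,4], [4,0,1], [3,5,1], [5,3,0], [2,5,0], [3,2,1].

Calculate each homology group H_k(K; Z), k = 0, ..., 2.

Fix the vertex order 0 < 1 < 2 < 3 < 4 < 5 < 6 and write every simplex with vertices in increasing order. Then dim K = 2 and the simplices of K are:

  0-simplices (7): [0], [1], [2], [3], [4], [5], [6]
  1-simplices (18): [0,1], [0,2], [0,3], [0,4], [0,5], [0,6], [1,2], [1,3], [1,4], [1,5], [2,3], [2,5], [2,6], [3,5], [3,6], [4,5], [4,6], [5,6]
  2-simplices (12): [0,1,2], [0,1,4], [0,2,5], [0,3,5], [0,3,6], [0,4,6], [1,2,3], [1,3,5], [1,4,5], [2,3,6], [2,5,6], [4,5,6]

Hence C_0 ≅ Z^7, C_1 ≅ Z^18, C_2 ≅ Z^12.

The boundary map ∂_1: C_1 → C_0 is given by ∂[p,q] = [q] − [p]. For instance
  ∂[4,5] = [5] − [4].
As a 7×18 matrix over Z this has rank 6, with invariant factors (1,1,1,1,1,1).

Boundary ∂_2: C_2 → C_1 acts by ∂[p,q,r] = [q,r] − [p,r] + [p,q]. For instance
  ∂[2,5,6] = [5,6] − [2,6] + [2,5],
  ∂[0,1,4] = [1,4] − [0,4] + [0,1].
This gives a 18×12 integer matrix of rank 12; reducing to Smith normal form yields diagonal entries (1,1,1,1,1,1,1,1,1,1,1,2).

Computing H_k = (kernel of ∂_k) / (image of ∂_{k+1}):

  H_0: rank C_0 − rank ∂_1 = 7 − 6 = 1, and the invariant factors of ∂_1 are all 1, so H_0 = Z.
  H_1: rank ker ∂_1 − rank ∂_2 = (18 − 6) − 12 = 0, and ∂_2 has invariant factor 2 > 1, so H_1 = Z_2.
  H_2: rank ker ∂_2 − rank ∂_3 = (12 − 12) − 0 = 0, and there is no ∂_3, so H_2 = 0.

H_0 ≅ Z,  H_1 ≅ Z_2,  H_2 = 0.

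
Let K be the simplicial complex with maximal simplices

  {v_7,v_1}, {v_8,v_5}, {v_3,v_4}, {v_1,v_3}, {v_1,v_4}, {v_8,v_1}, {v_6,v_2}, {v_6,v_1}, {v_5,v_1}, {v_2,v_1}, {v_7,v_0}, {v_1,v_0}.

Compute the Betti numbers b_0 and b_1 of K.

b_0 = 1, b_1 = 4.

Order the vertices as v_0 < v_1 < v_2 < v_3 < v_4 < v_5 < v_6 < v_7 < v_8. Listing each simplex with vertices in this order, K has dimension 1 with simplices:

  0-simplices (9): [v_0], [v_1], [v_2], [v_3], [v_4], [v_5], [v_6], [v_7], [v_8]
  1-simplices (12): [v_0,v_1], [v_0,v_7], [v_1,v_2], [v_1,v_3], [v_1,v_4], [v_1,v_5], [v_1,v_6], [v_1,v_7], [v_1,v_8], [v_2,v_6], [v_3,v_4], [v_5,v_8]

Hence C_0 ≅ Z^9, C_1 ≅ Z^12.

∂_1: C_1 → C_0 is given by ∂[p,q] = [q] − [p].
The 9×12 boundary matrix has rank 8 and Smith normal form diag(1,1,1,1,1,1,1,1).

From H_k ≅ ker(∂_k) / im(∂_{k+1}) we obtain:

  H_0: rank C_0 − rank ∂_1 = 9 − 8 = 1, and the invariant factors of ∂_1 are all 1, so H_0 = Z.
  H_1: rank ker ∂_1 − rank ∂_2 = (12 − 8) − 0 = 4, and there is no ∂_2, so H_1 = Z^4.

Hence the Betti numbers are b_0 = 1, b_1 = 4.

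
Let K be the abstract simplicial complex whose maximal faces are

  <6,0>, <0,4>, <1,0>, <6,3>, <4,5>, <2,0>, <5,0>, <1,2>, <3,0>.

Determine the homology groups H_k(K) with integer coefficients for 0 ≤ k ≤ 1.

K has 7 vertices, 9 edges.
rank ∂_0 = 0, rank ∂_1 = 6 ⇒ b_0 = 7 − 0 − 6 = 1; all invariant factors of ∂_1 are 1 so no torsion. So H_0 = Z.
rank ∂_1 = 6, rank ∂_2 = 0 ⇒ b_1 = 9 − 6 − 0 = 3. So H_1 = Z^3.

H_0 = Z,  H_1 = Z^3.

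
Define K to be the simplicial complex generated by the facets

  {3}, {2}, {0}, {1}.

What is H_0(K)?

Fix the vertex order 0 < 1 < 2 < 3 and write every simplex with vertices in increasing order. Then dim K = 0 and the simplices of K are:

  0-simplices (4): [0], [1], [2], [3]

so the chain groups are C_0 ≅ Z^4.

Reading off H_k = ker ∂_k / im ∂_{k+1}:

  H_0: rank C_0 − rank ∂_1 = 4 − 0 = 4, and there is no ∂_1, so H_0 ≅ Z^4.

H_0 ≅ Z^4.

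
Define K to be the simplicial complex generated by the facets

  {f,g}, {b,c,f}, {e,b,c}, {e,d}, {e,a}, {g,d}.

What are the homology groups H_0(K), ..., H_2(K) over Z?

K has 7 vertices, 9 edges, 2 triangles.
rank ∂_0 = 0, rank ∂_1 = 6 ⇒ b_0 = 7 − 0 − 6 = 1; all invariant factors of ∂_1 are 1 so no torsion. So H_0 ≅ Z.
rank ∂_1 = 6, rank ∂_2 = 2 ⇒ b_1 = 9 − 6 − 2 = 1; all invariant factors of ∂_2 are 1 so no torsion. So H_1 ≅ Z.
rank ∂_2 = 2, rank ∂_3 = 0 ⇒ b_2 = 2 − 2 − 0 = 0. So H_2 ≅ 0.

H_0 = Z,  H_1 = Z,  H_2 = 0.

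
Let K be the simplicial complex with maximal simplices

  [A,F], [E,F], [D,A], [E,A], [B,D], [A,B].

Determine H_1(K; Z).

H_1 ≅ Z^2.

Take the total order A < B < D < E < F on the vertex set. Then K (dimension 1) consists of the simplices:

  0-simplices (5): A, B, D, E, F
  1-simplices (6): AB, AD, AE, AF, BD, EF

giving chain groups C_0 ≅ Z^5, C_1 ≅ Z^6.

Boundary ∂_1: C_1 → C_0 is given by ∂[p,q] = [q] − [p]. For instance
  ∂AD = D − A.
The 5×6 boundary matrix has rank 4 and Smith normal form diag(1,1,1,1).

From H_k ≅ ker(∂_k) / im(∂_{k+1}) we obtain:

  H_1: rank ker ∂_1 − rank ∂_2 = (6 − 4) − 0 = 2, and there is no ∂_2, so H_1 = Z^2.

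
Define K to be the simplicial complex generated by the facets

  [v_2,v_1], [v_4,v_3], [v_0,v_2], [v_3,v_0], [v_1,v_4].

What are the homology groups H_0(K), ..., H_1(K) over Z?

H_0 ≅ Z,  H_1 ≅ Z.

Take the total order v_0 < v_1 < v_2 < v_3 < v_4 on the vertex set. Then K (dimension 1) consists of the simplices:

  0-simplices (5): [v_0], [v_1], [v_2], [v_3], [v_4]
  1-simplices (5): [v_0,v_2], [v_0,v_3], [v_1,v_2], [v_1,v_4], [v_3,v_4]

so the chain groups are C_0 ≅ Z^5, C_1 ≅ Z^5.

∂_1: C_1 → C_0 maps an edge to its endpoints' difference, ∂[p,q] = q − p.
The resulting 5×5 matrix has rank 4, and its Smith normal form has invariant factors (1,1,1,1).

Reading off H_k = ker ∂_k / im ∂_{k+1}:

  H_0: rank C_0 − rank ∂_1 = 5 − 4 = 1, and the invariant factors of ∂_1 are all 1, so H_0 = Z.
  H_1: rank ker ∂_1 − rank ∂_2 = (5 − 4) − 0 = 1, and there is no ∂_2, so H_1 = Z.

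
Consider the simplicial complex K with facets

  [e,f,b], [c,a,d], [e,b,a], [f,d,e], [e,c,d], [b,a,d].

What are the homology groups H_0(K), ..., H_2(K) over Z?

Fix the vertex order a < b < c < d < e < f and write every simplex with vertices in increasing order. Then dim K = 2 and the simplices of K are:

  0-simplices (6): a, b, c, d, e, f
  1-simplices (12): ab, ac, ad, ae, bd, be, bf, cd, ce, de, df, ef
  2-simplices (6): abd, abe, acd, bef, cde, def

giving chain groups C_0 ≅ Z^6, C_1 ≅ Z^12, C_2 ≅ Z^6.

The boundary map ∂_1: C_1 → C_0 maps an edge to its endpoints' difference, ∂[p,q] = q − p. For instance
  ∂be = e − b.
The 6×12 boundary matrix has rank 5 and Smith normal form diag(1,1,1,1,1).

Boundary ∂_2: C_2 → C_1 sends each 2-simplex [p,q,r] to [q,r] − [p,r] + [p,q]. For instance
  ∂abd = bd − ad + ab,
  ∂def = ef − df + de.
As a 12×6 matrix over Z this has rank 6, with invariant factors (1,1,1,1,1,1).

Now H_k = ker ∂_k / im ∂_{k+1}, so:

  H_0: rank C_0 − rank ∂_1 = 6 − 5 = 1, and the invariant factors of ∂_1 are all 1, so H_0 ≅ Z.
  H_1: rank ker ∂_1 − rank ∂_2 = (12 − 5) − 6 = 1, and the invariant factors of ∂_2 are all 1, so H_1 ≅ Z.
  H_2: rank ker ∂_2 − rank ∂_3 = (6 − 6) − 0 = 0, and there is no ∂_3, so H_2 ≅ 0.

H_0 ≅ Z,  H_1 ≅ Z,  H_2 = 0.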